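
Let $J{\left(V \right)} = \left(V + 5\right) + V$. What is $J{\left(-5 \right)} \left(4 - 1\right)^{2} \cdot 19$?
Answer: $-855$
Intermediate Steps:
$J{\left(V \right)} = 5 + 2 V$ ($J{\left(V \right)} = \left(5 + V\right) + V = 5 + 2 V$)
$J{\left(-5 \right)} \left(4 - 1\right)^{2} \cdot 19 = \left(5 + 2 \left(-5\right)\right) \left(4 - 1\right)^{2} \cdot 19 = \left(5 - 10\right) 3^{2} \cdot 19 = \left(-5\right) 9 \cdot 19 = \left(-45\right) 19 = -855$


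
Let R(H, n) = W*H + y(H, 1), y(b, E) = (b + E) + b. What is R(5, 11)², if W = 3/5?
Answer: 196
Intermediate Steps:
y(b, E) = E + 2*b (y(b, E) = (E + b) + b = E + 2*b)
W = ⅗ (W = 3*(⅕) = ⅗ ≈ 0.60000)
R(H, n) = 1 + 13*H/5 (R(H, n) = 3*H/5 + (1 + 2*H) = 1 + 13*H/5)
R(5, 11)² = (1 + (13/5)*5)² = (1 + 13)² = 14² = 196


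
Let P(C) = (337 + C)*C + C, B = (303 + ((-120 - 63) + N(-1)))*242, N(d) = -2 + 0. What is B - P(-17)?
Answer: 34013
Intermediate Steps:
N(d) = -2
B = 28556 (B = (303 + ((-120 - 63) - 2))*242 = (303 + (-183 - 2))*242 = (303 - 185)*242 = 118*242 = 28556)
P(C) = C + C*(337 + C) (P(C) = C*(337 + C) + C = C + C*(337 + C))
B - P(-17) = 28556 - (-17)*(338 - 17) = 28556 - (-17)*321 = 28556 - 1*(-5457) = 28556 + 5457 = 34013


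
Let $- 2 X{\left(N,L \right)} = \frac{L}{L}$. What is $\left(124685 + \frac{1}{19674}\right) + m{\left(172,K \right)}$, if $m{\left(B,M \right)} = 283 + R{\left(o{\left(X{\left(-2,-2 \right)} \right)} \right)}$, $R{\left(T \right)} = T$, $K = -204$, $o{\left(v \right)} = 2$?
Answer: $\frac{2458659781}{19674} \approx 1.2497 \cdot 10^{5}$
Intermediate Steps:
$X{\left(N,L \right)} = - \frac{1}{2}$ ($X{\left(N,L \right)} = - \frac{L \frac{1}{L}}{2} = \left(- \frac{1}{2}\right) 1 = - \frac{1}{2}$)
$m{\left(B,M \right)} = 285$ ($m{\left(B,M \right)} = 283 + 2 = 285$)
$\left(124685 + \frac{1}{19674}\right) + m{\left(172,K \right)} = \left(124685 + \frac{1}{19674}\right) + 285 = \frac{2453052691}{19674} + 285 = \frac{2458659781}{19674}$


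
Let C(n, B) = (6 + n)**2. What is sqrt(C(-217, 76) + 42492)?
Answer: sqrt(87013) ≈ 294.98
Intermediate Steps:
sqrt(C(-217, 76) + 42492) = sqrt((6 - 217)**2 + 42492) = sqrt((-211)**2 + 42492) = sqrt(44521 + 42492) = sqrt(87013)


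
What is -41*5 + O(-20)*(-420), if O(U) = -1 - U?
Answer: -8185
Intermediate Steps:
-41*5 + O(-20)*(-420) = -41*5 + (-1 - 1*(-20))*(-420) = -205 + (-1 + 20)*(-420) = -205 + 19*(-420) = -205 - 7980 = -8185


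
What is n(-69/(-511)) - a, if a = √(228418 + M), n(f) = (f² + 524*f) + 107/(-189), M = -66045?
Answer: 494981458/7050267 - √162373 ≈ -332.75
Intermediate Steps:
n(f) = -107/189 + f² + 524*f (n(f) = (f² + 524*f) + 107*(-1/189) = (f² + 524*f) - 107/189 = -107/189 + f² + 524*f)
a = √162373 (a = √(228418 - 66045) = √162373 ≈ 402.96)
n(-69/(-511)) - a = (-107/189 + (-69/(-511))² + 524*(-69/(-511))) - √162373 = (-107/189 + (-69*(-1/511))² + 524*(-69*(-1/511))) - √162373 = (-107/189 + (69/511)² + 524*(69/511)) - √162373 = (-107/189 + 4761/261121 + 36156/511) - √162373 = 494981458/7050267 - √162373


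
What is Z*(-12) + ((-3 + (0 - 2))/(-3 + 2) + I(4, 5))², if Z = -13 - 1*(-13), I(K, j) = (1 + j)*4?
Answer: 841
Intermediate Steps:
I(K, j) = 4 + 4*j
Z = 0 (Z = -13 + 13 = 0)
Z*(-12) + ((-3 + (0 - 2))/(-3 + 2) + I(4, 5))² = 0*(-12) + ((-3 + (0 - 2))/(-3 + 2) + (4 + 4*5))² = 0 + ((-3 - 2)/(-1) + (4 + 20))² = 0 + (-5*(-1) + 24)² = 0 + (5 + 24)² = 0 + 29² = 0 + 841 = 841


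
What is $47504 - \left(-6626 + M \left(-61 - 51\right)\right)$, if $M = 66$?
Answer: $61522$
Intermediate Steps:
$47504 - \left(-6626 + M \left(-61 - 51\right)\right) = 47504 - \left(-6626 + 66 \left(-61 - 51\right)\right) = 47504 - \left(-6626 + 66 \left(-112\right)\right) = 47504 + \left(6626 - -7392\right) = 47504 + \left(6626 + 7392\right) = 47504 + 14018 = 61522$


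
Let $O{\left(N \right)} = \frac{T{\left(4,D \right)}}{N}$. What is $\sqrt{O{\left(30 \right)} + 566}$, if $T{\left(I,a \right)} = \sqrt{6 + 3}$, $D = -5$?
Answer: $\frac{3 \sqrt{6290}}{10} \approx 23.793$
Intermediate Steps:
$T{\left(I,a \right)} = 3$ ($T{\left(I,a \right)} = \sqrt{9} = 3$)
$O{\left(N \right)} = \frac{3}{N}$
$\sqrt{O{\left(30 \right)} + 566} = \sqrt{\frac{3}{30} + 566} = \sqrt{3 \cdot \frac{1}{30} + 566} = \sqrt{\frac{1}{10} + 566} = \sqrt{\frac{5661}{10}} = \frac{3 \sqrt{6290}}{10}$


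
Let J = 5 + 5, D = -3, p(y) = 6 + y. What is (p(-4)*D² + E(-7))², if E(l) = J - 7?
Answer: 441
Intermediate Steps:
J = 10
E(l) = 3 (E(l) = 10 - 7 = 3)
(p(-4)*D² + E(-7))² = ((6 - 4)*(-3)² + 3)² = (2*9 + 3)² = (18 + 3)² = 21² = 441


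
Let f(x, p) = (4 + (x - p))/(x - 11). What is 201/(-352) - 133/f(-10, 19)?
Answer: -988161/8800 ≈ -112.29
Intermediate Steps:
f(x, p) = (4 + x - p)/(-11 + x)
201/(-352) - 133/f(-10, 19) = 201/(-352) - 133*(-11 - 10)/(4 - 10 - 1*19) = 201*(-1/352) - 133*(-21/(4 - 10 - 19)) = -201/352 - 133/((-1/21*(-25))) = -201/352 - 133/25/21 = -201/352 - 133*21/25 = -201/352 - 2793/25 = -988161/8800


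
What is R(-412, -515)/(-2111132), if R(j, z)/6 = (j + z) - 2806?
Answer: 11199/1055566 ≈ 0.010609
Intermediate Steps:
R(j, z) = -16836 + 6*j + 6*z (R(j, z) = 6*((j + z) - 2806) = 6*(-2806 + j + z) = -16836 + 6*j + 6*z)
R(-412, -515)/(-2111132) = (-16836 + 6*(-412) + 6*(-515))/(-2111132) = (-16836 - 2472 - 3090)*(-1/2111132) = -22398*(-1/2111132) = 11199/1055566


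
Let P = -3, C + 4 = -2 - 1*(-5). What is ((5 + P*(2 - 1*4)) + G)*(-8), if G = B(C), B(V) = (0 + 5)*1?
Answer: -128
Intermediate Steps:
C = -1 (C = -4 + (-2 - 1*(-5)) = -4 + (-2 + 5) = -4 + 3 = -1)
B(V) = 5 (B(V) = 5*1 = 5)
G = 5
((5 + P*(2 - 1*4)) + G)*(-8) = ((5 - 3*(2 - 1*4)) + 5)*(-8) = ((5 - 3*(2 - 4)) + 5)*(-8) = ((5 - 3*(-2)) + 5)*(-8) = ((5 + 6) + 5)*(-8) = (11 + 5)*(-8) = 16*(-8) = -128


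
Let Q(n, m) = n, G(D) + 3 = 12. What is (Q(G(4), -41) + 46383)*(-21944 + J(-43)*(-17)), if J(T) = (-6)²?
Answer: -1046417952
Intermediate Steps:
G(D) = 9 (G(D) = -3 + 12 = 9)
J(T) = 36
(Q(G(4), -41) + 46383)*(-21944 + J(-43)*(-17)) = (9 + 46383)*(-21944 + 36*(-17)) = 46392*(-21944 - 612) = 46392*(-22556) = -1046417952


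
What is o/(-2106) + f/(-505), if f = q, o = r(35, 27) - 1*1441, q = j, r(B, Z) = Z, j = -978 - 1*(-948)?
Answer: 77725/106353 ≈ 0.73082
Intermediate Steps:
j = -30 (j = -978 + 948 = -30)
q = -30
o = -1414 (o = 27 - 1*1441 = 27 - 1441 = -1414)
f = -30
o/(-2106) + f/(-505) = -1414/(-2106) - 30/(-505) = -1414*(-1/2106) - 30*(-1/505) = 707/1053 + 6/101 = 77725/106353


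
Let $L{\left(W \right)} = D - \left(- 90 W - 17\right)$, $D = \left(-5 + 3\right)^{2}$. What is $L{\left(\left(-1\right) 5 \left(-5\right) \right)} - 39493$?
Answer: $-37222$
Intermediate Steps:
$D = 4$ ($D = \left(-2\right)^{2} = 4$)
$L{\left(W \right)} = 21 + 90 W$ ($L{\left(W \right)} = 4 - \left(- 90 W - 17\right) = 4 - \left(-17 - 90 W\right) = 4 + \left(17 + 90 W\right) = 21 + 90 W$)
$L{\left(\left(-1\right) 5 \left(-5\right) \right)} - 39493 = \left(21 + 90 \left(-1\right) 5 \left(-5\right)\right) - 39493 = \left(21 + 90 \left(\left(-5\right) \left(-5\right)\right)\right) - 39493 = \left(21 + 90 \cdot 25\right) - 39493 = \left(21 + 2250\right) - 39493 = 2271 - 39493 = -37222$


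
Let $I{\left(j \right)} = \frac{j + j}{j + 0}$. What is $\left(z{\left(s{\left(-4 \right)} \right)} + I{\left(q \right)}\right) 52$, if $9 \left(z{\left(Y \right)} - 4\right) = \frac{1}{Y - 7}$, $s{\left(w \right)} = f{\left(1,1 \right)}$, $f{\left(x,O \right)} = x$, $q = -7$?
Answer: $\frac{8398}{27} \approx 311.04$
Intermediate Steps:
$I{\left(j \right)} = 2$ ($I{\left(j \right)} = \frac{2 j}{j} = 2$)
$s{\left(w \right)} = 1$
$z{\left(Y \right)} = 4 + \frac{1}{9 \left(-7 + Y\right)}$ ($z{\left(Y \right)} = 4 + \frac{1}{9 \left(Y - 7\right)} = 4 + \frac{1}{9 \left(-7 + Y\right)}$)
$\left(z{\left(s{\left(-4 \right)} \right)} + I{\left(q \right)}\right) 52 = \left(\frac{-251 + 36 \cdot 1}{9 \left(-7 + 1\right)} + 2\right) 52 = \left(\frac{-251 + 36}{9 \left(-6\right)} + 2\right) 52 = \left(\frac{1}{9} \left(- \frac{1}{6}\right) \left(-215\right) + 2\right) 52 = \left(\frac{215}{54} + 2\right) 52 = \frac{323}{54} \cdot 52 = \frac{8398}{27}$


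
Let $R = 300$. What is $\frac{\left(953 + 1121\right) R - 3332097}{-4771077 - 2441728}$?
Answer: $\frac{2709897}{7212805} \approx 0.37571$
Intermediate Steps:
$\frac{\left(953 + 1121\right) R - 3332097}{-4771077 - 2441728} = \frac{\left(953 + 1121\right) 300 - 3332097}{-4771077 - 2441728} = \frac{2074 \cdot 300 - 3332097}{-7212805} = \left(622200 - 3332097\right) \left(- \frac{1}{7212805}\right) = \left(-2709897\right) \left(- \frac{1}{7212805}\right) = \frac{2709897}{7212805}$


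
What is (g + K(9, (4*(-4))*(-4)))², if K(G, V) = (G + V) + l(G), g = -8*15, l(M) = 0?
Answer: 2209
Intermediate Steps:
g = -120
K(G, V) = G + V (K(G, V) = (G + V) + 0 = G + V)
(g + K(9, (4*(-4))*(-4)))² = (-120 + (9 + (4*(-4))*(-4)))² = (-120 + (9 - 16*(-4)))² = (-120 + (9 + 64))² = (-120 + 73)² = (-47)² = 2209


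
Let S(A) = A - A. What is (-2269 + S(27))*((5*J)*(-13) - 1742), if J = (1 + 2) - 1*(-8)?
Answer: 5574933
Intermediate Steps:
J = 11 (J = 3 + 8 = 11)
S(A) = 0
(-2269 + S(27))*((5*J)*(-13) - 1742) = (-2269 + 0)*((5*11)*(-13) - 1742) = -2269*(55*(-13) - 1742) = -2269*(-715 - 1742) = -2269*(-2457) = 5574933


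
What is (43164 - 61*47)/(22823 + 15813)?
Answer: 40297/38636 ≈ 1.0430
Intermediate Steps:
(43164 - 61*47)/(22823 + 15813) = (43164 - 2867)/38636 = 40297*(1/38636) = 40297/38636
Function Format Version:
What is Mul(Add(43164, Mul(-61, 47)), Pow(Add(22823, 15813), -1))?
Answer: Rational(40297, 38636) ≈ 1.0430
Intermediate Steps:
Mul(Add(43164, Mul(-61, 47)), Pow(Add(22823, 15813), -1)) = Mul(Add(43164, -2867), Pow(38636, -1)) = Mul(40297, Rational(1, 38636)) = Rational(40297, 38636)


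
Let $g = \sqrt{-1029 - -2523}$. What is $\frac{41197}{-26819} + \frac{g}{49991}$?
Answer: $- \frac{3169}{2063} + \frac{3 \sqrt{166}}{49991} \approx -1.5353$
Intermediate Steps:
$g = 3 \sqrt{166}$ ($g = \sqrt{-1029 + 2523} = \sqrt{1494} = 3 \sqrt{166} \approx 38.652$)
$\frac{41197}{-26819} + \frac{g}{49991} = \frac{41197}{-26819} + \frac{3 \sqrt{166}}{49991} = 41197 \left(- \frac{1}{26819}\right) + 3 \sqrt{166} \cdot \frac{1}{49991} = - \frac{3169}{2063} + \frac{3 \sqrt{166}}{49991}$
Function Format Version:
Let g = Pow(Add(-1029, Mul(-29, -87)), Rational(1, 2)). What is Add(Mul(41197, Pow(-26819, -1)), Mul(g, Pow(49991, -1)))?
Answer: Add(Rational(-3169, 2063), Mul(Rational(3, 49991), Pow(166, Rational(1, 2)))) ≈ -1.5353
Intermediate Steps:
g = Mul(3, Pow(166, Rational(1, 2))) (g = Pow(Add(-1029, 2523), Rational(1, 2)) = Pow(1494, Rational(1, 2)) = Mul(3, Pow(166, Rational(1, 2))) ≈ 38.652)
Add(Mul(41197, Pow(-26819, -1)), Mul(g, Pow(49991, -1))) = Add(Mul(41197, Pow(-26819, -1)), Mul(Mul(3, Pow(166, Rational(1, 2))), Pow(49991, -1))) = Add(Mul(41197, Rational(-1, 26819)), Mul(Mul(3, Pow(166, Rational(1, 2))), Rational(1, 49991))) = Add(Rational(-3169, 2063), Mul(Rational(3, 49991), Pow(166, Rational(1, 2))))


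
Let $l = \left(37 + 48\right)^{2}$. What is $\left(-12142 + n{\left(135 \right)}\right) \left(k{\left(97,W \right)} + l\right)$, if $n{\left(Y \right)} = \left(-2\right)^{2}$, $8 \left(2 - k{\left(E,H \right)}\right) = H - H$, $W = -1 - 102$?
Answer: $-87721326$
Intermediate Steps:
$W = -103$
$k{\left(E,H \right)} = 2$ ($k{\left(E,H \right)} = 2 - \frac{H - H}{8} = 2 - 0 = 2 + 0 = 2$)
$n{\left(Y \right)} = 4$
$l = 7225$ ($l = 85^{2} = 7225$)
$\left(-12142 + n{\left(135 \right)}\right) \left(k{\left(97,W \right)} + l\right) = \left(-12142 + 4\right) \left(2 + 7225\right) = \left(-12138\right) 7227 = -87721326$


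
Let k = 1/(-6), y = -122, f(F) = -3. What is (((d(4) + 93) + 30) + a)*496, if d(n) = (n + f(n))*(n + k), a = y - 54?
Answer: -73160/3 ≈ -24387.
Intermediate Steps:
a = -176 (a = -122 - 54 = -176)
k = -⅙ ≈ -0.16667
d(n) = (-3 + n)*(-⅙ + n) (d(n) = (n - 3)*(n - ⅙) = (-3 + n)*(-⅙ + n))
(((d(4) + 93) + 30) + a)*496 = ((((½ + 4² - 19/6*4) + 93) + 30) - 176)*496 = ((((½ + 16 - 38/3) + 93) + 30) - 176)*496 = (((23/6 + 93) + 30) - 176)*496 = ((581/6 + 30) - 176)*496 = (761/6 - 176)*496 = -295/6*496 = -73160/3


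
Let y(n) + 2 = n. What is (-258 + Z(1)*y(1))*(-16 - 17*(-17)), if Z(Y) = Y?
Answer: -70707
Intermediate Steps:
y(n) = -2 + n
(-258 + Z(1)*y(1))*(-16 - 17*(-17)) = (-258 + 1*(-2 + 1))*(-16 - 17*(-17)) = (-258 + 1*(-1))*(-16 + 289) = (-258 - 1)*273 = -259*273 = -70707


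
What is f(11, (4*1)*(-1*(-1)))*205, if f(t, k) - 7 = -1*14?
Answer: -1435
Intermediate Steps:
f(t, k) = -7 (f(t, k) = 7 - 1*14 = 7 - 14 = -7)
f(11, (4*1)*(-1*(-1)))*205 = -7*205 = -1435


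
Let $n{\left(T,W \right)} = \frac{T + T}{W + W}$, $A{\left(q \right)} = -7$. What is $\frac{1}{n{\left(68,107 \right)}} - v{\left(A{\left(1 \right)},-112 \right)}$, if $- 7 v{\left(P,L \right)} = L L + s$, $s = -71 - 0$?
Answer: $\frac{848913}{476} \approx 1783.4$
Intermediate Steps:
$s = -71$ ($s = -71 + 0 = -71$)
$n{\left(T,W \right)} = \frac{T}{W}$ ($n{\left(T,W \right)} = \frac{2 T}{2 W} = 2 T \frac{1}{2 W} = \frac{T}{W}$)
$v{\left(P,L \right)} = \frac{71}{7} - \frac{L^{2}}{7}$ ($v{\left(P,L \right)} = - \frac{L L - 71}{7} = - \frac{L^{2} - 71}{7} = - \frac{-71 + L^{2}}{7} = \frac{71}{7} - \frac{L^{2}}{7}$)
$\frac{1}{n{\left(68,107 \right)}} - v{\left(A{\left(1 \right)},-112 \right)} = \frac{1}{68 \cdot \frac{1}{107}} - \left(\frac{71}{7} - \frac{\left(-112\right)^{2}}{7}\right) = \frac{1}{68 \cdot \frac{1}{107}} - \left(\frac{71}{7} - 1792\right) = \frac{1}{\frac{68}{107}} - \left(\frac{71}{7} - 1792\right) = \frac{107}{68} - - \frac{12473}{7} = \frac{107}{68} + \frac{12473}{7} = \frac{848913}{476}$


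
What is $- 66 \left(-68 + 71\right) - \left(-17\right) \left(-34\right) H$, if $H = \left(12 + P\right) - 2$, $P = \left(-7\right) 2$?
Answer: $2114$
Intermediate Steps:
$P = -14$
$H = -4$ ($H = \left(12 - 14\right) - 2 = -2 - 2 = -4$)
$- 66 \left(-68 + 71\right) - \left(-17\right) \left(-34\right) H = - 66 \left(-68 + 71\right) - \left(-17\right) \left(-34\right) \left(-4\right) = \left(-66\right) 3 - 578 \left(-4\right) = -198 - -2312 = -198 + 2312 = 2114$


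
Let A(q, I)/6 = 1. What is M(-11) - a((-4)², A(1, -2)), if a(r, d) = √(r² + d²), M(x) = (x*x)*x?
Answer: -1331 - 2*√73 ≈ -1348.1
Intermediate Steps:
A(q, I) = 6 (A(q, I) = 6*1 = 6)
M(x) = x³ (M(x) = x²*x = x³)
a(r, d) = √(d² + r²)
M(-11) - a((-4)², A(1, -2)) = (-11)³ - √(6² + ((-4)²)²) = -1331 - √(36 + 16²) = -1331 - √(36 + 256) = -1331 - √292 = -1331 - 2*√73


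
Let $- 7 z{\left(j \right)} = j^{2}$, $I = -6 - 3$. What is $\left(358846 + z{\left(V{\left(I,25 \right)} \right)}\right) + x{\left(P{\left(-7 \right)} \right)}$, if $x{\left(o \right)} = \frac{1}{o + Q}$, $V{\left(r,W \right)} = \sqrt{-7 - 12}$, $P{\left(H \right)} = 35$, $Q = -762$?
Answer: $\frac{1826181100}{5089} \approx 3.5885 \cdot 10^{5}$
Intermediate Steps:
$I = -9$
$V{\left(r,W \right)} = i \sqrt{19}$ ($V{\left(r,W \right)} = \sqrt{-19} = i \sqrt{19}$)
$x{\left(o \right)} = \frac{1}{-762 + o}$ ($x{\left(o \right)} = \frac{1}{o - 762} = \frac{1}{-762 + o}$)
$z{\left(j \right)} = - \frac{j^{2}}{7}$
$\left(358846 + z{\left(V{\left(I,25 \right)} \right)}\right) + x{\left(P{\left(-7 \right)} \right)} = \left(358846 - \frac{\left(i \sqrt{19}\right)^{2}}{7}\right) + \frac{1}{-762 + 35} = \left(358846 - - \frac{19}{7}\right) + \frac{1}{-727} = \left(358846 + \frac{19}{7}\right) - \frac{1}{727} = \frac{2511941}{7} - \frac{1}{727} = \frac{1826181100}{5089}$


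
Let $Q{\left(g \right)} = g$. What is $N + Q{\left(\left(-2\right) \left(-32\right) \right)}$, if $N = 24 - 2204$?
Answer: $-2116$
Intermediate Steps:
$N = -2180$ ($N = 24 - 2204 = -2180$)
$N + Q{\left(\left(-2\right) \left(-32\right) \right)} = -2180 - -64 = -2180 + 64 = -2116$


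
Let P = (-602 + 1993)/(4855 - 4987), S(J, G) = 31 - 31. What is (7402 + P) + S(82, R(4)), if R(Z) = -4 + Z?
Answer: 975673/132 ≈ 7391.5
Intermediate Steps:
S(J, G) = 0
P = -1391/132 (P = 1391/(-132) = 1391*(-1/132) = -1391/132 ≈ -10.538)
(7402 + P) + S(82, R(4)) = (7402 - 1391/132) + 0 = 975673/132 + 0 = 975673/132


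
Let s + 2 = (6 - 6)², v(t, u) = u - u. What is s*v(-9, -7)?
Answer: 0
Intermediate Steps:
v(t, u) = 0
s = -2 (s = -2 + (6 - 6)² = -2 + 0² = -2 + 0 = -2)
s*v(-9, -7) = -2*0 = 0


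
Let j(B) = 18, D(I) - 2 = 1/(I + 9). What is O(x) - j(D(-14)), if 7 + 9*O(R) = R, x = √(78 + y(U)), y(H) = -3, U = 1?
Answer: -169/9 + 5*√3/9 ≈ -17.816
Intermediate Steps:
D(I) = 2 + 1/(9 + I) (D(I) = 2 + 1/(I + 9) = 2 + 1/(9 + I))
x = 5*√3 (x = √(78 - 3) = √75 = 5*√3 ≈ 8.6602)
O(R) = -7/9 + R/9
O(x) - j(D(-14)) = (-7/9 + (5*√3)/9) - 1*18 = (-7/9 + 5*√3/9) - 18 = -169/9 + 5*√3/9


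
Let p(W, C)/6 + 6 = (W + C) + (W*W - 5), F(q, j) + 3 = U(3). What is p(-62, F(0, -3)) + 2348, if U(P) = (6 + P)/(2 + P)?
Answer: 124834/5 ≈ 24967.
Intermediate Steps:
U(P) = (6 + P)/(2 + P)
F(q, j) = -6/5 (F(q, j) = -3 + (6 + 3)/(2 + 3) = -3 + 9/5 = -6/5)
p(W, C) = -66 + 6*C + 6*W + 6*W**2 (p(W, C) = -36 + 6*((W + C) + (W*W - 5)) = -36 + 6*((C + W) + (W**2 - 5)) = -36 + 6*((C + W) + (-5 + W**2)) = -36 + 6*(-5 + C + W + W**2) = -36 + (-30 + 6*C + 6*W + 6*W**2) = -66 + 6*C + 6*W + 6*W**2)
p(-62, F(0, -3)) + 2348 = (-66 + 6*(-6/5) + 6*(-62) + 6*(-62)**2) + 2348 = (-66 - 36/5 - 372 + 6*3844) + 2348 = (-66 - 36/5 - 372 + 23064) + 2348 = 113094/5 + 2348 = 124834/5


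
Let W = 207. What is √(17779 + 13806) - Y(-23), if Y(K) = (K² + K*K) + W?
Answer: -1265 + √31585 ≈ -1087.3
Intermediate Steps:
Y(K) = 207 + 2*K² (Y(K) = (K² + K*K) + 207 = (K² + K²) + 207 = 2*K² + 207 = 207 + 2*K²)
√(17779 + 13806) - Y(-23) = √(17779 + 13806) - (207 + 2*(-23)²) = √31585 - (207 + 2*529) = √31585 - (207 + 1058) = √31585 - 1*1265 = √31585 - 1265 = -1265 + √31585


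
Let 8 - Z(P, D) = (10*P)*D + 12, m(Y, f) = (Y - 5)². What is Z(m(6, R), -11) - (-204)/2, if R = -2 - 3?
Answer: 208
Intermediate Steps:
R = -5
m(Y, f) = (-5 + Y)²
Z(P, D) = -4 - 10*D*P (Z(P, D) = 8 - ((10*P)*D + 12) = 8 - (10*D*P + 12) = 8 - (12 + 10*D*P) = 8 + (-12 - 10*D*P) = -4 - 10*D*P)
Z(m(6, R), -11) - (-204)/2 = (-4 - 10*(-11)*(-5 + 6)²) - (-204)/2 = (-4 - 10*(-11)*1²) - (-204)/2 = (-4 - 10*(-11)*1) - 51*(-2) = (-4 + 110) + 102 = 106 + 102 = 208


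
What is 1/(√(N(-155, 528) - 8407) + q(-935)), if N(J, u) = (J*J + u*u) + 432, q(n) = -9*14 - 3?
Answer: 43/92731 + √294834/278193 ≈ 0.0024155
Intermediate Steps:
q(n) = -129 (q(n) = -126 - 3 = -129)
N(J, u) = 432 + J² + u² (N(J, u) = (J² + u²) + 432 = 432 + J² + u²)
1/(√(N(-155, 528) - 8407) + q(-935)) = 1/(√((432 + (-155)² + 528²) - 8407) - 129) = 1/(√((432 + 24025 + 278784) - 8407) - 129) = 1/(√(303241 - 8407) - 129) = 1/(√294834 - 129) = 1/(-129 + √294834)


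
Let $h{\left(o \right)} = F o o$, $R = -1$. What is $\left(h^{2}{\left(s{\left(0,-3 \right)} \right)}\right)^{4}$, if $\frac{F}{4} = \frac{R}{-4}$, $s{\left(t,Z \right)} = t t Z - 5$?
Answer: $152587890625$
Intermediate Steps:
$s{\left(t,Z \right)} = -5 + Z t^{2}$ ($s{\left(t,Z \right)} = t^{2} Z - 5 = Z t^{2} - 5 = -5 + Z t^{2}$)
$F = 1$ ($F = 4 \left(- \frac{1}{-4}\right) = 4 \left(\left(-1\right) \left(- \frac{1}{4}\right)\right) = 4 \cdot \frac{1}{4} = 1$)
$h{\left(o \right)} = o^{2}$ ($h{\left(o \right)} = 1 o o = o o = o^{2}$)
$\left(h^{2}{\left(s{\left(0,-3 \right)} \right)}\right)^{4} = \left(\left(\left(-5 - 3 \cdot 0^{2}\right)^{2}\right)^{2}\right)^{4} = \left(\left(\left(-5 - 0\right)^{2}\right)^{2}\right)^{4} = \left(\left(\left(-5 + 0\right)^{2}\right)^{2}\right)^{4} = \left(\left(\left(-5\right)^{2}\right)^{2}\right)^{4} = \left(25^{2}\right)^{4} = 625^{4} = 152587890625$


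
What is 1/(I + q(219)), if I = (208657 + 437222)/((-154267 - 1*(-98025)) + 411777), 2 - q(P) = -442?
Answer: 355535/158503419 ≈ 0.0022431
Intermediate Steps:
q(P) = 444 (q(P) = 2 - 1*(-442) = 2 + 442 = 444)
I = 645879/355535 (I = 645879/((-154267 + 98025) + 411777) = 645879/(-56242 + 411777) = 645879/355535 ≈ 1.8166)
1/(I + q(219)) = 1/(645879/355535 + 444) = 1/(158503419/355535) = 355535/158503419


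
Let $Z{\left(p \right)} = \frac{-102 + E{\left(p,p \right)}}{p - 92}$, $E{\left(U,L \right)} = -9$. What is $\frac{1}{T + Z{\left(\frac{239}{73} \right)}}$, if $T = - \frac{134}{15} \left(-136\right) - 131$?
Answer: $\frac{32385}{35143696} \approx 0.0009215$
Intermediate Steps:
$Z{\left(p \right)} = - \frac{111}{-92 + p}$ ($Z{\left(p \right)} = \frac{-102 - 9}{p - 92} = - \frac{111}{-92 + p}$)
$T = \frac{16259}{15}$ ($T = \left(-134\right) \frac{1}{15} \left(-136\right) - 131 = \left(- \frac{134}{15}\right) \left(-136\right) - 131 = \frac{18224}{15} - 131 = \frac{16259}{15} \approx 1083.9$)
$\frac{1}{T + Z{\left(\frac{239}{73} \right)}} = \frac{1}{\frac{16259}{15} - \frac{111}{-92 + \frac{239}{73}}} = \frac{1}{\frac{16259}{15} - \frac{111}{- \frac{6477}{73}}} = \frac{1}{\frac{16259}{15} - - \frac{2701}{2159}} = \frac{1}{\frac{16259}{15} + \frac{2701}{2159}} = \frac{1}{\frac{35143696}{32385}} = \frac{32385}{35143696}$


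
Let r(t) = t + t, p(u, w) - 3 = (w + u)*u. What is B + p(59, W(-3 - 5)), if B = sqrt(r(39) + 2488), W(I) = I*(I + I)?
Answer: 11036 + sqrt(2566) ≈ 11087.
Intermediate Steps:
W(I) = 2*I**2 (W(I) = I*(2*I) = 2*I**2)
p(u, w) = 3 + u*(u + w) (p(u, w) = 3 + (w + u)*u = 3 + (u + w)*u = 3 + u*(u + w))
r(t) = 2*t
B = sqrt(2566) (B = sqrt(2*39 + 2488) = sqrt(78 + 2488) = sqrt(2566) ≈ 50.656)
B + p(59, W(-3 - 5)) = sqrt(2566) + (3 + 59**2 + 59*(2*(-3 - 5)**2)) = sqrt(2566) + (3 + 3481 + 59*(2*(-8)**2)) = sqrt(2566) + (3 + 3481 + 59*(2*64)) = sqrt(2566) + (3 + 3481 + 59*128) = sqrt(2566) + (3 + 3481 + 7552) = sqrt(2566) + 11036 = 11036 + sqrt(2566)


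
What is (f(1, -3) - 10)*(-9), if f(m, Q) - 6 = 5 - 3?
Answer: 18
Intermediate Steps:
f(m, Q) = 8 (f(m, Q) = 6 + (5 - 3) = 6 + 2 = 8)
(f(1, -3) - 10)*(-9) = (8 - 10)*(-9) = -2*(-9) = 18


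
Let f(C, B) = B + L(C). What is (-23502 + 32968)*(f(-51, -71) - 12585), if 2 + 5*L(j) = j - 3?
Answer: -599538576/5 ≈ -1.1991e+8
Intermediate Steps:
L(j) = -1 + j/5 (L(j) = -2/5 + (j - 3)/5 = -2/5 + (-3 + j)/5 = -2/5 + (-3/5 + j/5) = -1 + j/5)
f(C, B) = -1 + B + C/5 (f(C, B) = B + (-1 + C/5) = -1 + B + C/5)
(-23502 + 32968)*(f(-51, -71) - 12585) = (-23502 + 32968)*((-1 - 71 + (1/5)*(-51)) - 12585) = 9466*((-1 - 71 - 51/5) - 12585) = 9466*(-411/5 - 12585) = 9466*(-63336/5) = -599538576/5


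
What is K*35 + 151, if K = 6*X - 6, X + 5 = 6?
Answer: 151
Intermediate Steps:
X = 1 (X = -5 + 6 = 1)
K = 0 (K = 6*1 - 6 = 6 - 6 = 0)
K*35 + 151 = 0*35 + 151 = 0 + 151 = 151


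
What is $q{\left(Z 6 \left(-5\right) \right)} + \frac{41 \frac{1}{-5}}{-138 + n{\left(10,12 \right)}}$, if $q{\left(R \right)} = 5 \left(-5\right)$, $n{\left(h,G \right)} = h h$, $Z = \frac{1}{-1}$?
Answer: $- \frac{4709}{190} \approx -24.784$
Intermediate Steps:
$Z = -1$
$n{\left(h,G \right)} = h^{2}$
$q{\left(R \right)} = -25$
$q{\left(Z 6 \left(-5\right) \right)} + \frac{41 \frac{1}{-5}}{-138 + n{\left(10,12 \right)}} = -25 + \frac{41 \frac{1}{-5}}{-138 + 10^{2}} = -25 + \frac{41 \left(- \frac{1}{5}\right)}{-138 + 100} = -25 - \frac{41}{5 \left(-38\right)} = -25 - - \frac{41}{190} = -25 + \frac{41}{190} = - \frac{4709}{190}$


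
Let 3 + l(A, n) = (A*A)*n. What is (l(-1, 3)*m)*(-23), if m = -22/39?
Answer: 0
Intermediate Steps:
m = -22/39 (m = -22*1/39 = -22/39 ≈ -0.56410)
l(A, n) = -3 + n*A² (l(A, n) = -3 + (A*A)*n = -3 + A²*n = -3 + n*A²)
(l(-1, 3)*m)*(-23) = ((-3 + 3*(-1)²)*(-22/39))*(-23) = ((-3 + 3*1)*(-22/39))*(-23) = ((-3 + 3)*(-22/39))*(-23) = (0*(-22/39))*(-23) = 0*(-23) = 0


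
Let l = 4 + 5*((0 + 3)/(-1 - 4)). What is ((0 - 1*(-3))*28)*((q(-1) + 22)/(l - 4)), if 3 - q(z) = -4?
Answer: -812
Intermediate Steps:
q(z) = 7 (q(z) = 3 - 1*(-4) = 3 + 4 = 7)
l = 1 (l = 4 + 5*(3/(-5)) = 4 + 5*(3*(-1/5)) = 4 + 5*(-3/5) = 4 - 3 = 1)
((0 - 1*(-3))*28)*((q(-1) + 22)/(l - 4)) = ((0 - 1*(-3))*28)*((7 + 22)/(1 - 4)) = ((0 + 3)*28)*(29/(-3)) = (3*28)*(29*(-1/3)) = 84*(-29/3) = -812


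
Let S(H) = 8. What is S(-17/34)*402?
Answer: 3216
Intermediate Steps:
S(-17/34)*402 = 8*402 = 3216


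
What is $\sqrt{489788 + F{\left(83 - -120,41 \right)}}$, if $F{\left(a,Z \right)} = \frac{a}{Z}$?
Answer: $\frac{3 \sqrt{91482439}}{41} \approx 699.85$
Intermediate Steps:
$\sqrt{489788 + F{\left(83 - -120,41 \right)}} = \sqrt{489788 + \frac{83 - -120}{41}} = \sqrt{489788 + \left(83 + 120\right) \frac{1}{41}} = \sqrt{489788 + 203 \cdot \frac{1}{41}} = \sqrt{489788 + \frac{203}{41}} = \sqrt{\frac{20081511}{41}} = \frac{3 \sqrt{91482439}}{41}$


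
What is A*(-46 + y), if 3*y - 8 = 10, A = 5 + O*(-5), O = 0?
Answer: -200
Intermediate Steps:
A = 5 (A = 5 + 0*(-5) = 5 + 0 = 5)
y = 6 (y = 8/3 + (1/3)*10 = 8/3 + 10/3 = 6)
A*(-46 + y) = 5*(-46 + 6) = 5*(-40) = -200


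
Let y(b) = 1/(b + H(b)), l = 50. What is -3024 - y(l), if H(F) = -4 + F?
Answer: -290305/96 ≈ -3024.0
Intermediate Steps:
y(b) = 1/(-4 + 2*b) (y(b) = 1/(b + (-4 + b)) = 1/(-4 + 2*b))
-3024 - y(l) = -3024 - 1/(2*(-2 + 50)) = -3024 - 1/(2*48) = -3024 - 1*1/96 = -3024 - 1/96 = -290305/96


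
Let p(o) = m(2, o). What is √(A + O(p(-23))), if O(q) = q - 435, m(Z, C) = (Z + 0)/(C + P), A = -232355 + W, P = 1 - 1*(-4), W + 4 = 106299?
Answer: 2*I*√284614/3 ≈ 355.66*I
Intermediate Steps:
W = 106295 (W = -4 + 106299 = 106295)
P = 5 (P = 1 + 4 = 5)
A = -126060 (A = -232355 + 106295 = -126060)
m(Z, C) = Z/(5 + C) (m(Z, C) = (Z + 0)/(C + 5) = Z/(5 + C))
p(o) = 2/(5 + o)
O(q) = -435 + q
√(A + O(p(-23))) = √(-126060 + (-435 + 2/(5 - 23))) = √(-126060 + (-435 + 2/(-18))) = √(-126060 + (-435 + 2*(-1/18))) = √(-126060 + (-435 - ⅑)) = √(-126060 - 3916/9) = √(-1138456/9) = 2*I*√284614/3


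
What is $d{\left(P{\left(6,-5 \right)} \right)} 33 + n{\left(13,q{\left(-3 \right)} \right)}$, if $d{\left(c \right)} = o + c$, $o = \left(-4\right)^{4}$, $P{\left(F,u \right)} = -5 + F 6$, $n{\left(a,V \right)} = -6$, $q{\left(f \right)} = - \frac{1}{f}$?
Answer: $9465$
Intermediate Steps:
$P{\left(F,u \right)} = -5 + 6 F$
$o = 256$
$d{\left(c \right)} = 256 + c$
$d{\left(P{\left(6,-5 \right)} \right)} 33 + n{\left(13,q{\left(-3 \right)} \right)} = \left(256 + \left(-5 + 6 \cdot 6\right)\right) 33 - 6 = \left(256 + \left(-5 + 36\right)\right) 33 - 6 = \left(256 + 31\right) 33 - 6 = 287 \cdot 33 - 6 = 9471 - 6 = 9465$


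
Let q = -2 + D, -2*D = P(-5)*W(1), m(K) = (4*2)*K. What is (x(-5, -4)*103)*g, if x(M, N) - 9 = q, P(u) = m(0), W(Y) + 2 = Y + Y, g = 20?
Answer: 14420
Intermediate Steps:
m(K) = 8*K
W(Y) = -2 + 2*Y (W(Y) = -2 + (Y + Y) = -2 + 2*Y)
P(u) = 0 (P(u) = 8*0 = 0)
D = 0 (D = -0*(-2 + 2*1) = -0*(-2 + 2) = -0*0 = -1/2*0 = 0)
q = -2 (q = -2 + 0 = -2)
x(M, N) = 7 (x(M, N) = 9 - 2 = 7)
(x(-5, -4)*103)*g = (7*103)*20 = 721*20 = 14420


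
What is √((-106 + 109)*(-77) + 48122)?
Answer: √47891 ≈ 218.84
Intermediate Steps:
√((-106 + 109)*(-77) + 48122) = √(3*(-77) + 48122) = √(-231 + 48122) = √47891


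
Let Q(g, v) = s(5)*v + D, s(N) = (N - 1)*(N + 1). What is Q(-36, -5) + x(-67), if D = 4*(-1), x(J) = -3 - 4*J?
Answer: 141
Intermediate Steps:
s(N) = (1 + N)*(-1 + N) (s(N) = (-1 + N)*(1 + N) = (1 + N)*(-1 + N))
D = -4
Q(g, v) = -4 + 24*v (Q(g, v) = (-1 + 5²)*v - 4 = (-1 + 25)*v - 4 = 24*v - 4 = -4 + 24*v)
Q(-36, -5) + x(-67) = (-4 + 24*(-5)) + (-3 - 4*(-67)) = (-4 - 120) + (-3 + 268) = -124 + 265 = 141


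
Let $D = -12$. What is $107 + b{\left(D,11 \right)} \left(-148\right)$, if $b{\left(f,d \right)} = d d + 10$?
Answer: $-19281$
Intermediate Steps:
$b{\left(f,d \right)} = 10 + d^{2}$ ($b{\left(f,d \right)} = d^{2} + 10 = 10 + d^{2}$)
$107 + b{\left(D,11 \right)} \left(-148\right) = 107 + \left(10 + 11^{2}\right) \left(-148\right) = 107 + \left(10 + 121\right) \left(-148\right) = 107 + 131 \left(-148\right) = 107 - 19388 = -19281$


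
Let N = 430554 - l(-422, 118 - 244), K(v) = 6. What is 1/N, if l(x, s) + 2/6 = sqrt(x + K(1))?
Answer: 3874989/1668393309313 + 36*I*sqrt(26)/1668393309313 ≈ 2.3226e-6 + 1.1002e-10*I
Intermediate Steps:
l(x, s) = -1/3 + sqrt(6 + x) (l(x, s) = -1/3 + sqrt(x + 6) = -1/3 + sqrt(6 + x))
N = 1291663/3 - 4*I*sqrt(26) (N = 430554 - (-1/3 + sqrt(6 - 422)) = 430554 - (-1/3 + sqrt(-416)) = 430554 - (-1/3 + 4*I*sqrt(26)) = 430554 + (1/3 - 4*I*sqrt(26)) = 1291663/3 - 4*I*sqrt(26) ≈ 4.3055e+5 - 20.396*I)
1/N = 1/(1291663/3 - 4*I*sqrt(26))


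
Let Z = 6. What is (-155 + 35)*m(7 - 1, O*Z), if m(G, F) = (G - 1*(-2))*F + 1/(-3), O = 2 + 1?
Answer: -17240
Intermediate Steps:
O = 3
m(G, F) = -⅓ + F*(2 + G) (m(G, F) = (G + 2)*F - ⅓ = (2 + G)*F - ⅓ = F*(2 + G) - ⅓ = -⅓ + F*(2 + G))
(-155 + 35)*m(7 - 1, O*Z) = (-155 + 35)*(-⅓ + 2*(3*6) + (3*6)*(7 - 1)) = -120*(-⅓ + 2*18 + 18*6) = -120*(-⅓ + 36 + 108) = -120*431/3 = -17240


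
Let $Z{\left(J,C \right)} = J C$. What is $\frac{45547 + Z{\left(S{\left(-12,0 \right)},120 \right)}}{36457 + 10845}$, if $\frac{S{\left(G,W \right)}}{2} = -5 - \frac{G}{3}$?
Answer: $\frac{45307}{47302} \approx 0.95782$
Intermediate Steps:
$S{\left(G,W \right)} = -10 - \frac{2 G}{3}$ ($S{\left(G,W \right)} = 2 \left(-5 - \frac{G}{3}\right) = -10 - \frac{2 G}{3}$)
$Z{\left(J,C \right)} = C J$
$\frac{45547 + Z{\left(S{\left(-12,0 \right)},120 \right)}}{36457 + 10845} = \frac{45547 + 120 \left(-10 - -8\right)}{36457 + 10845} = \frac{45547 + 120 \left(-10 + 8\right)}{47302} = \left(45547 + 120 \left(-2\right)\right) \frac{1}{47302} = \left(45547 - 240\right) \frac{1}{47302} = 45307 \cdot \frac{1}{47302} = \frac{45307}{47302}$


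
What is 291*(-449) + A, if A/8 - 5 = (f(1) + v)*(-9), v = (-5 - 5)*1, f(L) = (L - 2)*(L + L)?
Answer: -129755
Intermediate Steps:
f(L) = 2*L*(-2 + L) (f(L) = (-2 + L)*(2*L) = 2*L*(-2 + L))
v = -10 (v = -10*1 = -10)
A = 904 (A = 40 + 8*((2*1*(-2 + 1) - 10)*(-9)) = 40 + 8*((2*1*(-1) - 10)*(-9)) = 40 + 8*((-2 - 10)*(-9)) = 40 + 8*(-12*(-9)) = 40 + 8*108 = 40 + 864 = 904)
291*(-449) + A = 291*(-449) + 904 = -130659 + 904 = -129755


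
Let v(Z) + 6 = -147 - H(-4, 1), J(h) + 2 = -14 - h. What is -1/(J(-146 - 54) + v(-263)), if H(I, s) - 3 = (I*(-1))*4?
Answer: -1/12 ≈ -0.083333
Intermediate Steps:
J(h) = -16 - h (J(h) = -2 + (-14 - h) = -16 - h)
H(I, s) = 3 - 4*I (H(I, s) = 3 + (I*(-1))*4 = 3 - I*4 = 3 - 4*I)
v(Z) = -172 (v(Z) = -6 + (-147 - (3 - 4*(-4))) = -6 + (-147 - (3 + 16)) = -6 + (-147 - 1*19) = -6 + (-147 - 19) = -6 - 166 = -172)
-1/(J(-146 - 54) + v(-263)) = -1/((-16 - (-146 - 54)) - 172) = -1/((-16 - 1*(-200)) - 172) = -1/((-16 + 200) - 172) = -1/(184 - 172) = -1/12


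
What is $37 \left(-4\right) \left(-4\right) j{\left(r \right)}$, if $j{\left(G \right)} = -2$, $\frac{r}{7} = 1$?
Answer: $-1184$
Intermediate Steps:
$r = 7$ ($r = 7 \cdot 1 = 7$)
$37 \left(-4\right) \left(-4\right) j{\left(r \right)} = 37 \left(-4\right) \left(-4\right) \left(-2\right) = 37 \cdot 16 \left(-2\right) = 37 \left(-32\right) = -1184$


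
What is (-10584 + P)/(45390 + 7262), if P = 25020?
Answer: 3609/13163 ≈ 0.27418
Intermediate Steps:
(-10584 + P)/(45390 + 7262) = (-10584 + 25020)/(45390 + 7262) = 14436/52652 = 14436*(1/52652) = 3609/13163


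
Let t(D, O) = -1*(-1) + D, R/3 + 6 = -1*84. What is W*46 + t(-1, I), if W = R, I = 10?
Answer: -12420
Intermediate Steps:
R = -270 (R = -18 + 3*(-1*84) = -18 + 3*(-84) = -18 - 252 = -270)
t(D, O) = 1 + D
W = -270
W*46 + t(-1, I) = -270*46 + (1 - 1) = -12420 + 0 = -12420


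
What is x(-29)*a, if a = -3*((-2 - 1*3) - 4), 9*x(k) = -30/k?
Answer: 90/29 ≈ 3.1034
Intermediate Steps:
x(k) = -10/(3*k) (x(k) = (-30/k)/9 = -10/(3*k))
a = 27 (a = -3*((-2 - 3) - 4) = -3*(-5 - 4) = -3*(-9) = 27)
x(-29)*a = -10/3/(-29)*27 = -10/3*(-1/29)*27 = (10/87)*27 = 90/29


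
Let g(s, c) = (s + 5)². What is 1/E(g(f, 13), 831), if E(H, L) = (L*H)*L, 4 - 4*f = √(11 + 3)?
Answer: 16/(690561*(24 - √14)²) ≈ 5.6456e-8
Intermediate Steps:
f = 1 - √14/4 (f = 1 - √(11 + 3)/4 = 1 - √14/4 ≈ 0.064586)
g(s, c) = (5 + s)²
E(H, L) = H*L² (E(H, L) = (H*L)*L = H*L²)
1/E(g(f, 13), 831) = 1/((5 + (1 - √14/4))²*831²) = 1/((6 - √14/4)²*690561) = 1/(690561*(6 - √14/4)²)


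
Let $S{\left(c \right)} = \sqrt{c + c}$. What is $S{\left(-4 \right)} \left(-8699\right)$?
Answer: $- 17398 i \sqrt{2} \approx - 24605.0 i$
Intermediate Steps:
$S{\left(c \right)} = \sqrt{2} \sqrt{c}$ ($S{\left(c \right)} = \sqrt{2 c} = \sqrt{2} \sqrt{c}$)
$S{\left(-4 \right)} \left(-8699\right) = \sqrt{2} \sqrt{-4} \left(-8699\right) = \sqrt{2} \cdot 2 i \left(-8699\right) = 2 i \sqrt{2} \left(-8699\right) = - 17398 i \sqrt{2}$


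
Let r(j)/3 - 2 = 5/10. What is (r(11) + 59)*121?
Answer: 16093/2 ≈ 8046.5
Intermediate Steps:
r(j) = 15/2 (r(j) = 6 + 3*(5/10) = 6 + 3*(5*(⅒)) = 6 + 3*(½) = 6 + 3/2 = 15/2)
(r(11) + 59)*121 = (15/2 + 59)*121 = (133/2)*121 = 16093/2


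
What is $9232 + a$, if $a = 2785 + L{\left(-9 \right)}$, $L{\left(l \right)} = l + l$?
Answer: $11999$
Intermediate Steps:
$L{\left(l \right)} = 2 l$
$a = 2767$ ($a = 2785 + 2 \left(-9\right) = 2785 - 18 = 2767$)
$9232 + a = 9232 + 2767 = 11999$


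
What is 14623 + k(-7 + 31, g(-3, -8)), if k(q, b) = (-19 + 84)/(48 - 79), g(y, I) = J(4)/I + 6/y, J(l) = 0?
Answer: 453248/31 ≈ 14621.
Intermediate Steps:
g(y, I) = 6/y (g(y, I) = 0/I + 6/y = 0 + 6/y = 6/y)
k(q, b) = -65/31 (k(q, b) = 65/(-31) = 65*(-1/31) = -65/31)
14623 + k(-7 + 31, g(-3, -8)) = 14623 - 65/31 = 453248/31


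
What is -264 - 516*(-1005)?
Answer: 518316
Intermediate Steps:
-264 - 516*(-1005) = -264 + 518580 = 518316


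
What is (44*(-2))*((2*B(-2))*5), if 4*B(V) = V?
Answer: 440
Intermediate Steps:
B(V) = V/4
(44*(-2))*((2*B(-2))*5) = (44*(-2))*((2*((¼)*(-2)))*5) = -88*2*(-½)*5 = -(-88)*5 = -88*(-5) = 440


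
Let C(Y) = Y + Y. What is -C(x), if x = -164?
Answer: 328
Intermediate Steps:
C(Y) = 2*Y
-C(x) = -2*(-164) = -1*(-328) = 328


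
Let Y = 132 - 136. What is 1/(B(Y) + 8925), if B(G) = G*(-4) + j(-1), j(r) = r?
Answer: 1/8940 ≈ 0.00011186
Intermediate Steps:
Y = -4
B(G) = -1 - 4*G (B(G) = G*(-4) - 1 = -4*G - 1 = -1 - 4*G)
1/(B(Y) + 8925) = 1/((-1 - 4*(-4)) + 8925) = 1/((-1 + 16) + 8925) = 1/(15 + 8925) = 1/8940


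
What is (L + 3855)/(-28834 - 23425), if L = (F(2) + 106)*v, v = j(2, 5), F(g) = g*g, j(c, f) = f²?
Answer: -6605/52259 ≈ -0.12639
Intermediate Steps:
F(g) = g²
v = 25 (v = 5² = 25)
L = 2750 (L = (2² + 106)*25 = (4 + 106)*25 = 110*25 = 2750)
(L + 3855)/(-28834 - 23425) = (2750 + 3855)/(-28834 - 23425) = 6605/(-52259) = 6605*(-1/52259) = -6605/52259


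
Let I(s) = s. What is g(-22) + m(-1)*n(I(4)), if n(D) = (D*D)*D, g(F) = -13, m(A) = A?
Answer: -77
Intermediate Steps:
n(D) = D³ (n(D) = D²*D = D³)
g(-22) + m(-1)*n(I(4)) = -13 - 1*4³ = -13 - 1*64 = -13 - 64 = -77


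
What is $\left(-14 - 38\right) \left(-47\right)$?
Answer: $2444$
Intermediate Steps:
$\left(-14 - 38\right) \left(-47\right) = \left(-52\right) \left(-47\right) = 2444$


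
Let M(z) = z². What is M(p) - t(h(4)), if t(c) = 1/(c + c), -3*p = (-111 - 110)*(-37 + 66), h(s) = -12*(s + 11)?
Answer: 1643011241/360 ≈ 4.5639e+6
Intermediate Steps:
h(s) = -132 - 12*s (h(s) = -12*(11 + s) = -132 - 12*s)
p = 6409/3 (p = -(-111 - 110)*(-37 + 66)/3 = -(-221)*29/3 = -⅓*(-6409) = 6409/3 ≈ 2136.3)
t(c) = 1/(2*c)
M(p) - t(h(4)) = (6409/3)² - 1/(2*(-132 - 12*4)) = 41075281/9 - 1/(2*(-132 - 48)) = 41075281/9 - 1/(2*(-180)) = 41075281/9 - (-1)/(2*180) = 41075281/9 - 1*(-1/360) = 41075281/9 + 1/360 = 1643011241/360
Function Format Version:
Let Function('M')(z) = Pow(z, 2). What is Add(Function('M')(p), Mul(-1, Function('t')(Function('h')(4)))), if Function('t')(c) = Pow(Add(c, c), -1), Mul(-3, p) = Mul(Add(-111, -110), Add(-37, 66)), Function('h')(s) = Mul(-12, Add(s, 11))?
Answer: Rational(1643011241, 360) ≈ 4.5639e+6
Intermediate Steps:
Function('h')(s) = Add(-132, Mul(-12, s)) (Function('h')(s) = Mul(-12, Add(11, s)) = Add(-132, Mul(-12, s)))
p = Rational(6409, 3) (p = Mul(Rational(-1, 3), Mul(Add(-111, -110), Add(-37, 66))) = Mul(Rational(-1, 3), Mul(-221, 29)) = Mul(Rational(-1, 3), -6409) = Rational(6409, 3) ≈ 2136.3)
Function('t')(c) = Mul(Rational(1, 2), Pow(c, -1)) (Function('t')(c) = Pow(Mul(2, c), -1) = Mul(Rational(1, 2), Pow(c, -1)))
Add(Function('M')(p), Mul(-1, Function('t')(Function('h')(4)))) = Add(Pow(Rational(6409, 3), 2), Mul(-1, Mul(Rational(1, 2), Pow(Add(-132, Mul(-12, 4)), -1)))) = Add(Rational(41075281, 9), Mul(-1, Mul(Rational(1, 2), Pow(Add(-132, -48), -1)))) = Add(Rational(41075281, 9), Mul(-1, Mul(Rational(1, 2), Pow(-180, -1)))) = Add(Rational(41075281, 9), Mul(-1, Mul(Rational(1, 2), Rational(-1, 180)))) = Add(Rational(41075281, 9), Mul(-1, Rational(-1, 360))) = Add(Rational(41075281, 9), Rational(1, 360)) = Rational(1643011241, 360)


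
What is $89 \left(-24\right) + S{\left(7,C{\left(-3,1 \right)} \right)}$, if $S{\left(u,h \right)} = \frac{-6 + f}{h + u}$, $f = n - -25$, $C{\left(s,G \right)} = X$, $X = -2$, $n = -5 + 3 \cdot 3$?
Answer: $- \frac{10657}{5} \approx -2131.4$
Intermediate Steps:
$n = 4$ ($n = -5 + 9 = 4$)
$C{\left(s,G \right)} = -2$
$f = 29$ ($f = 4 - -25 = 4 + 25 = 29$)
$S{\left(u,h \right)} = \frac{23}{h + u}$ ($S{\left(u,h \right)} = \frac{-6 + 29}{h + u} = \frac{23}{h + u}$)
$89 \left(-24\right) + S{\left(7,C{\left(-3,1 \right)} \right)} = 89 \left(-24\right) + \frac{23}{-2 + 7} = -2136 + \frac{23}{5} = - \frac{10657}{5}$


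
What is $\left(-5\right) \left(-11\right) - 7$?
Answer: $48$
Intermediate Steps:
$\left(-5\right) \left(-11\right) - 7 = 55 - 7 = 48$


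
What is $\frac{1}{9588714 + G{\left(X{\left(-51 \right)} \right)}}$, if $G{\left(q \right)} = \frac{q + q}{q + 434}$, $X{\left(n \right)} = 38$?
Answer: $\frac{118}{1131468271} \approx 1.0429 \cdot 10^{-7}$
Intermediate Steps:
$G{\left(q \right)} = \frac{2 q}{434 + q}$
$\frac{1}{9588714 + G{\left(X{\left(-51 \right)} \right)}} = \frac{1}{9588714 + 2 \cdot 38 \frac{1}{434 + 38}} = \frac{1}{9588714 + 2 \cdot 38 \cdot \frac{1}{472}} = \frac{1}{9588714 + \frac{19}{118}} = \frac{1}{\frac{1131468271}{118}} = \frac{118}{1131468271}$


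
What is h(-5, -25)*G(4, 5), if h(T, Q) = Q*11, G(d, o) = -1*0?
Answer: 0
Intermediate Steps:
G(d, o) = 0
h(T, Q) = 11*Q
h(-5, -25)*G(4, 5) = (11*(-25))*0 = -275*0 = 0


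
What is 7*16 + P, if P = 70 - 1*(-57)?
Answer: 239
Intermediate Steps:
P = 127 (P = 70 + 57 = 127)
7*16 + P = 7*16 + 127 = 112 + 127 = 239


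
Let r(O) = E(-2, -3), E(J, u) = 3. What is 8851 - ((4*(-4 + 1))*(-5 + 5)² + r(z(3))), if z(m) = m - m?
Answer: 8848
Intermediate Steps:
z(m) = 0
r(O) = 3
8851 - ((4*(-4 + 1))*(-5 + 5)² + r(z(3))) = 8851 - ((4*(-4 + 1))*(-5 + 5)² + 3) = 8851 - ((4*(-3))*0² + 3) = 8851 - (-12*0 + 3) = 8851 - (0 + 3) = 8851 - 1*3 = 8851 - 3 = 8848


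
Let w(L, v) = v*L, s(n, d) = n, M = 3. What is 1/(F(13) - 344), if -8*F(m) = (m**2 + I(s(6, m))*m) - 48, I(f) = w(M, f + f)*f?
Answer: -8/5681 ≈ -0.0014082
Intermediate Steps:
w(L, v) = L*v
I(f) = 6*f**2 (I(f) = (3*(f + f))*f = (3*(2*f))*f = (6*f)*f = 6*f**2)
F(m) = 6 - 27*m - m**2/8 (F(m) = -((m**2 + (6*6**2)*m) - 48)/8 = -((m**2 + (6*36)*m) - 48)/8 = -((m**2 + 216*m) - 48)/8 = -(-48 + m**2 + 216*m)/8 = 6 - 27*m - m**2/8)
1/(F(13) - 344) = 1/((6 - 27*13 - 1/8*13**2) - 344) = 1/((6 - 351 - 1/8*169) - 344) = 1/((6 - 351 - 169/8) - 344) = 1/(-2929/8 - 344) = 1/(-5681/8) = -8/5681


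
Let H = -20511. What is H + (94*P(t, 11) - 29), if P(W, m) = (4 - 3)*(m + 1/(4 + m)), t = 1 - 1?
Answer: -292496/15 ≈ -19500.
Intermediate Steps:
t = 0
P(W, m) = m + 1/(4 + m) (P(W, m) = 1*(m + 1/(4 + m)) = m + 1/(4 + m))
H + (94*P(t, 11) - 29) = -20511 + (94*((1 + 11² + 4*11)/(4 + 11)) - 29) = -20511 + (94*((1 + 121 + 44)/15) - 29) = -20511 + (94*((1/15)*166) - 29) = -20511 + (94*(166/15) - 29) = -20511 + (15604/15 - 29) = -20511 + 15169/15 = -292496/15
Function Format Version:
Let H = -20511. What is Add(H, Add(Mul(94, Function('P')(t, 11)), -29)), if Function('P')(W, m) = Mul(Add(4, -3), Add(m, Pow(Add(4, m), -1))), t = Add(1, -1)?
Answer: Rational(-292496, 15) ≈ -19500.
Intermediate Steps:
t = 0
Function('P')(W, m) = Add(m, Pow(Add(4, m), -1)) (Function('P')(W, m) = Mul(1, Add(m, Pow(Add(4, m), -1))) = Add(m, Pow(Add(4, m), -1)))
Add(H, Add(Mul(94, Function('P')(t, 11)), -29)) = Add(-20511, Add(Mul(94, Mul(Pow(Add(4, 11), -1), Add(1, Pow(11, 2), Mul(4, 11)))), -29)) = Add(-20511, Add(Mul(94, Mul(Pow(15, -1), Add(1, 121, 44))), -29)) = Add(-20511, Add(Mul(94, Mul(Rational(1, 15), 166)), -29)) = Add(-20511, Add(Mul(94, Rational(166, 15)), -29)) = Add(-20511, Add(Rational(15604, 15), -29)) = Add(-20511, Rational(15169, 15)) = Rational(-292496, 15)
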